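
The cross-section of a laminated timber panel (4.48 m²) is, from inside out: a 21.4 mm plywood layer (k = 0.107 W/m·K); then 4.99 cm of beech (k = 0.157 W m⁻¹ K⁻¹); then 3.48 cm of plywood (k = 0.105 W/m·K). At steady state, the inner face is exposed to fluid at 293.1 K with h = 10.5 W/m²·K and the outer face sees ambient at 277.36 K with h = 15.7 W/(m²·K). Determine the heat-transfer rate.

Q = 69.9 W

Series thermal resistances, inner to outer:
  R_conv,in = 1/(hA) = 1/(10.5·4.48) = 0.02126 K/W
  R_plywood = L/(kA) = 0.0214/(0.107·4.48) = 0.04464 K/W
  R_beech = L/(kA) = 0.0499/(0.157·4.48) = 0.07095 K/W
  R_plywood = L/(kA) = 0.0348/(0.105·4.48) = 0.07398 K/W
  R_conv,out = 1/(hA) = 1/(15.7·4.48) = 0.01422 K/W
ΣR = 0.02126 + 0.04464 + 0.07095 + 0.07398 + 0.01422 = 0.2251 K/W
Q = ΔT/ΣR = (293.1 K − 277.36 K)/0.2251 = 69.9 W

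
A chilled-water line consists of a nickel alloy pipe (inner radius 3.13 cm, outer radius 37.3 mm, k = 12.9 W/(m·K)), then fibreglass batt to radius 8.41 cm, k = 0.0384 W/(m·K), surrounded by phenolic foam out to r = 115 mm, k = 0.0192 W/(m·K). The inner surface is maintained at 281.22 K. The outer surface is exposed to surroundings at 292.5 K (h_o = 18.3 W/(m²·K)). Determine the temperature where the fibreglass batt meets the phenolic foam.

Series thermal resistances, inner to outer:
  R'_nickel alloy = ln(0.0373/0.0313)/(2πk) = 0.1754/(2π·12.9) = 0.002164 m·K/W
  R'_fibreglass batt = ln(0.0841/0.0373)/(2πk) = 0.8130/(2π·0.0384) = 3.370 m·K/W
  R'_phenolic foam = ln(0.115/0.0841)/(2πk) = 0.3129/(2π·0.0192) = 2.594 m·K/W
  R'_conv,out = 1/(2πr h) = 1/(2π·0.115·18.3) = 0.07563 m·K/W
ΣR = 0.002164 + 3.370 + 2.594 + 0.07563 = 6.042 m·K/W
Q' = ΔT/ΣR = (281.22 K − 292.5 K)/6.042 = -1.867 W/m
From the inner boundary to the fibreglass batt/phenolic foam interface, ΣR_partial = 3.372 m·K/W.
T_interface = T_in − Q'·ΣR_partial = 281.22 K − (-1.867)(3.372) = 287.5 K

T = 287.5 K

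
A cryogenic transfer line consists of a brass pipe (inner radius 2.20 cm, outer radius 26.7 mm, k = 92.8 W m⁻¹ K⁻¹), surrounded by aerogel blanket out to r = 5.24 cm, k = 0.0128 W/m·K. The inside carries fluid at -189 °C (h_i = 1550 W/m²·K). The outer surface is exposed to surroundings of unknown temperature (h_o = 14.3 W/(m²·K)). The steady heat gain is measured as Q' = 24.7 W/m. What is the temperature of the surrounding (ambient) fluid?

T_out = 23.4 °C

Series resistances:
  R'_conv,in = 1/(2πr h) = 1/(2π·0.0220·1550) = 0.004667 m·K/W
  R'_brass = ln(0.0267/0.0220)/(2πk) = 0.1936/(2π·92.8) = 3.321×10^-4 m·K/W
  R'_aerogel blanket = ln(0.0524/0.0267)/(2πk) = 0.6742/(2π·0.0128) = 8.384 m·K/W
  R'_conv,out = 1/(2πr h) = 1/(2π·0.0524·14.3) = 0.2124 m·K/W
ΣR = 8.601 m·K/W
ΔT = Q'·ΣR = 24.7 × 8.601 = 212.4 K
Heat flows inward, so T_out = T_in + ΔT = -189 + 212.4 = 23.4 °C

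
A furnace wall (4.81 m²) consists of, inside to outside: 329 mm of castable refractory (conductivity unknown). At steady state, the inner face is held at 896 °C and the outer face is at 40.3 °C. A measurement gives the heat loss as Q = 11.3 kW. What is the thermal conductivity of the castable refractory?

ΣR = ΔT/Q = |896 − 40.3|/11300 = 0.07573 K/W
L/(kA) = 0.07573 ⇒ k = 0.329/(0.07573·4.81) = 0.903 W/m·K

k = 0.903 W/m·K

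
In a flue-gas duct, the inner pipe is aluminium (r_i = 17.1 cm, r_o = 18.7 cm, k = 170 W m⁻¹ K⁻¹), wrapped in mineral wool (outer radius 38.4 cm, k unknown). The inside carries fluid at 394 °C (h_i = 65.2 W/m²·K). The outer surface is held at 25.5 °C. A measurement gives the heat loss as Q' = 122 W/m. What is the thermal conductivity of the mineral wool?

k = 0.0381 W/m·K

ΣR = ΔT/Q' = |394 − 25.5|/122 = 3.020 m·K/W
Known resistances:
  R'_conv,in = 1/(2πr h) = 1/(2π·0.171·65.2) = 0.01428 m·K/W
  R'_aluminium = ln(0.187/0.171)/(2πk) = 0.08945/(2π·170) = 8.374×10^-5 m·K/W
R_mineral wool = ΣR − ΣR_known = 3.020 − 0.01436 = 3.006 m·K/W
ln(r₂/r₁)/(2πk) = 3.006 ⇒ k = 0.7195/(2π·3.006) = 0.0381 W/m·K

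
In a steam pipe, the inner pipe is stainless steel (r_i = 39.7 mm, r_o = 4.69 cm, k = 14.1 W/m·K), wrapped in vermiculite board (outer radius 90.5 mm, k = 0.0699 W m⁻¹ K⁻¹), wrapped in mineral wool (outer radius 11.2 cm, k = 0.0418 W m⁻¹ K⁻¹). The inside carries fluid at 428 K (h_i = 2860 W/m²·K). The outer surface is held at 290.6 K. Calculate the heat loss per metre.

Q' = 59.4 W/m

Treat each layer as a resistance in series:
  R'_conv,in = 1/(2πr h) = 1/(2π·0.0397·2860) = 0.001402 m·K/W
  R'_stainless steel = ln(0.0469/0.0397)/(2πk) = 0.1667/(2π·14.1) = 0.001881 m·K/W
  R'_vermiculite board = ln(0.0905/0.0469)/(2πk) = 0.6573/(2π·0.0699) = 1.497 m·K/W
  R'_mineral wool = ln(0.112/0.0905)/(2πk) = 0.2131/(2π·0.0418) = 0.8116 m·K/W
ΣR = 0.001402 + 0.001881 + 1.497 + 0.8116 = 2.312 m·K/W
Q' = ΔT/ΣR = (428 K − 290.6 K)/2.312 = 59.4 W/m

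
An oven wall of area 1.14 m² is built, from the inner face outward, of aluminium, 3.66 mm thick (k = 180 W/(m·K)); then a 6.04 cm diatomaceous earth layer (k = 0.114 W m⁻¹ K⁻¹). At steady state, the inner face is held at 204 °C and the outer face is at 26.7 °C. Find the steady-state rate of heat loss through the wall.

Q = 381 W

Resistance network (inner→outer):
  R_aluminium = L/(kA) = 0.00366/(180·1.14) = 1.784×10^-5 K/W
  R_diatomaceous earth = L/(kA) = 0.0604/(0.114·1.14) = 0.4648 K/W
ΣR = 1.784×10^-5 + 0.4648 = 0.4648 K/W
Q = ΔT/ΣR = (204 °C − 26.7 °C)/0.4648 = 381 W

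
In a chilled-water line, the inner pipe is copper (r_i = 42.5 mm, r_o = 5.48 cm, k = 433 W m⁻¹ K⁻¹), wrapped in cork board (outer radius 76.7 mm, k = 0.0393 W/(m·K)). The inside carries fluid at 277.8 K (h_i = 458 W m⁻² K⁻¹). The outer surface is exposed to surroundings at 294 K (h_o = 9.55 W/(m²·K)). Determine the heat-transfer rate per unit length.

Q' = 10.2 W/m

Treat each layer as a resistance in series:
  R'_conv,in = 1/(2πr h) = 1/(2π·0.0425·458) = 0.008176 m·K/W
  R'_copper = ln(0.0548/0.0425)/(2πk) = 0.2542/(2π·433) = 9.343×10^-5 m·K/W
  R'_cork board = ln(0.0767/0.0548)/(2πk) = 0.3362/(2π·0.0393) = 1.362 m·K/W
  R'_conv,out = 1/(2πr h) = 1/(2π·0.0767·9.55) = 0.2173 m·K/W
ΣR = 0.008176 + 9.343×10^-5 + 1.362 + 0.2173 = 1.588 m·K/W
Q' = ΔT/ΣR = (277.8 K − 294 K)/1.588 = -10.2 W/m
(Negative Q' ⇒ heat flows inward; heat gain = 10.2 W/m.)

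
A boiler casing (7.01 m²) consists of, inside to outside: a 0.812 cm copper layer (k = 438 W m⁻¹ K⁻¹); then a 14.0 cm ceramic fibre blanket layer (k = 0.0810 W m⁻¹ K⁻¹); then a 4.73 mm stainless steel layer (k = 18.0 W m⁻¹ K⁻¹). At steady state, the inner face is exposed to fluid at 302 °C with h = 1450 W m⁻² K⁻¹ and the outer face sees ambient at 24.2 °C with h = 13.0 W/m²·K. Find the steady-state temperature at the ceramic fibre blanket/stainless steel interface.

T = 36.1 °C

Resistance network (inner→outer):
  R_conv,in = 1/(hA) = 1/(1450·7.01) = 9.838×10^-5 K/W
  R_copper = L/(kA) = 0.00812/(438·7.01) = 2.645×10^-6 K/W
  R_ceramic fibre blanket = L/(kA) = 0.140/(0.0810·7.01) = 0.2466 K/W
  R_stainless steel = L/(kA) = 0.00473/(18.0·7.01) = 3.749×10^-5 K/W
  R_conv,out = 1/(hA) = 1/(13.0·7.01) = 0.01097 K/W
ΣR = 9.838×10^-5 + 2.645×10^-6 + 0.2466 + 3.749×10^-5 + 0.01097 = 0.2577 K/W
Q = ΔT/ΣR = (302 °C − 24.2 °C)/0.2577 = 1078 W
From the inner boundary to the ceramic fibre blanket/stainless steel interface, ΣR_partial = 0.2467 K/W.
T_interface = T_in − Q·ΣR_partial = 302 °C − (1078)(0.2467) = 36.1 °C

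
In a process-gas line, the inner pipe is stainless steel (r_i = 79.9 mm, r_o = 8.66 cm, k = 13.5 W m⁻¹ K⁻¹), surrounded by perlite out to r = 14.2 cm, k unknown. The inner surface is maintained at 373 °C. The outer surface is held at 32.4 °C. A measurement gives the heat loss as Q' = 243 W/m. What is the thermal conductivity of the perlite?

k = 0.0562 W/m·K

ΣR = ΔT/Q' = |373 − 32.4|/243 = 1.402 m·K/W
Known resistances:
  R'_stainless steel = ln(0.0866/0.0799)/(2πk) = 0.08052/(2π·13.5) = 9.493×10^-4 m·K/W
R_perlite = ΣR − ΣR_known = 1.402 − 9.493×10^-4 = 1.401 m·K/W
ln(r₂/r₁)/(2πk) = 1.401 ⇒ k = 0.4945/(2π·1.401) = 0.0562 W/m·K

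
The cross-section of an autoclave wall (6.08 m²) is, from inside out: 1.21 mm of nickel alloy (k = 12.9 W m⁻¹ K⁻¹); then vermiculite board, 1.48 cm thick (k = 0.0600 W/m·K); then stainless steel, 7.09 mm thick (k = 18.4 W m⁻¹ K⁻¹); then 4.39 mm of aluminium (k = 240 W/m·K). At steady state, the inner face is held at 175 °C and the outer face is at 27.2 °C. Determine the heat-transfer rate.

Series thermal resistances, inner to outer:
  R_nickel alloy = L/(kA) = 0.00121/(12.9·6.08) = 1.543×10^-5 K/W
  R_vermiculite board = L/(kA) = 0.0148/(0.0600·6.08) = 0.04057 K/W
  R_stainless steel = L/(kA) = 0.00709/(18.4·6.08) = 6.338×10^-5 K/W
  R_aluminium = L/(kA) = 0.00439/(240·6.08) = 3.008×10^-6 K/W
ΣR = 1.543×10^-5 + 0.04057 + 6.338×10^-5 + 3.008×10^-6 = 0.04065 K/W
Q = ΔT/ΣR = (175 °C − 27.2 °C)/0.04065 = 3640 W

Q = 3.64 kW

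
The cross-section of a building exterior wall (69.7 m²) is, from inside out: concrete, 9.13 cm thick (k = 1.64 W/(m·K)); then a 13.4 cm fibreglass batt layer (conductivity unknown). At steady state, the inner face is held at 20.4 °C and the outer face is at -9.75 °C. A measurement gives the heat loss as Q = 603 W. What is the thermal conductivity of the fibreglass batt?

k = 0.0391 W/m·K

ΣR = ΔT/Q = |20.4 − -9.75|/603 = 0.05000 K/W
Known resistances:
  R_concrete = L/(kA) = 0.0913/(1.64·69.7) = 7.987×10^-4 K/W
R_fibreglass batt = ΣR − ΣR_known = 0.05000 − 7.987×10^-4 = 0.04920 K/W
L/(kA) = 0.04920 ⇒ k = 0.134/(0.04920·69.7) = 0.0391 W/m·K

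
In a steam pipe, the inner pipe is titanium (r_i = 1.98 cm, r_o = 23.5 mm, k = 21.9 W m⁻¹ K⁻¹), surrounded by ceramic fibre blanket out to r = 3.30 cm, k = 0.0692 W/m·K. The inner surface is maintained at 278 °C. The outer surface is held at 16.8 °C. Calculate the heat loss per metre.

Q' = 334 W/m

Series thermal resistances, inner to outer:
  R'_titanium = ln(0.0235/0.0198)/(2πk) = 0.1713/(2π·21.9) = 0.001245 m·K/W
  R'_ceramic fibre blanket = ln(0.0330/0.0235)/(2πk) = 0.3395/(2π·0.0692) = 0.7808 m·K/W
ΣR = 0.001245 + 0.7808 = 0.7820 m·K/W
Q' = ΔT/ΣR = (278 °C − 16.8 °C)/0.7820 = 334 W/m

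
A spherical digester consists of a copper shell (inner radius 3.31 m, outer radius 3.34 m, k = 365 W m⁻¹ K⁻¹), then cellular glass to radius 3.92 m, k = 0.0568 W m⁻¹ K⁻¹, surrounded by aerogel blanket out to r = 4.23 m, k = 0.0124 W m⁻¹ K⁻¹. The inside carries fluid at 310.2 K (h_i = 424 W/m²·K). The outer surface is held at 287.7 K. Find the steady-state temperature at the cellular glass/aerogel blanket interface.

Treat each layer as a resistance in series:
  R_conv,in = 1/(4πr²h) = 1/(4π·3.31²·424) = 1.713×10^-5 K/W
  R_copper = (1/3.31 − 1/3.34)/(4πk) = 0.002714/(4π·365) = 5.916×10^-7 K/W
  R_cellular glass = (1/3.34 − 1/3.92)/(4πk) = 0.04430/(4π·0.0568) = 0.06206 K/W
  R_aerogel blanket = (1/3.92 − 1/4.23)/(4πk) = 0.01870/(4π·0.0124) = 0.1200 K/W
ΣR = 1.713×10^-5 + 5.916×10^-7 + 0.06206 + 0.1200 = 0.1821 K/W
Q = ΔT/ΣR = (310.2 K − 287.7 K)/0.1821 = 123.6 W
From the inner boundary to the cellular glass/aerogel blanket interface, ΣR_partial = 0.06208 K/W.
T_interface = T_in − Q·ΣR_partial = 310.2 K − (123.6)(0.06208) = 302.5 K

T = 302.5 K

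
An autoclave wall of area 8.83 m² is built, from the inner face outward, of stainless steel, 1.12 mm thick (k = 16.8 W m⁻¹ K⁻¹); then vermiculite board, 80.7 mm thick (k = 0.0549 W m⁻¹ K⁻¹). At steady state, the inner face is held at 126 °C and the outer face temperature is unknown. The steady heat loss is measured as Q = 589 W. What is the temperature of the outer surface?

T_out = 27.9 °C

Series resistances:
  R_stainless steel = L/(kA) = 0.00112/(16.8·8.83) = 7.550×10^-6 K/W
  R_vermiculite board = L/(kA) = 0.0807/(0.0549·8.83) = 0.1665 K/W
ΣR = 0.1665 K/W
ΔT = Q·ΣR = 589 × 0.1665 = 98.07 K
Heat flows outward, so T_out = T_in − ΔT = 126 − 98.07 = 27.9 °C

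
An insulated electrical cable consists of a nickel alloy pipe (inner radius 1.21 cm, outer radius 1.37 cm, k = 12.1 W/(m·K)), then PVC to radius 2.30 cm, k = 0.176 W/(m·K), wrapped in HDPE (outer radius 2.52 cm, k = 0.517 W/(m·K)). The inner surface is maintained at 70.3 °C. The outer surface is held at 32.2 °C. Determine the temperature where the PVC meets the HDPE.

T = 34.4 °C

Treat each layer as a resistance in series:
  R'_nickel alloy = ln(0.0137/0.0121)/(2πk) = 0.1242/(2π·12.1) = 0.001634 m·K/W
  R'_PVC = ln(0.0230/0.0137)/(2πk) = 0.5181/(2π·0.176) = 0.4685 m·K/W
  R'_HDPE = ln(0.0252/0.0230)/(2πk) = 0.09135/(2π·0.517) = 0.02812 m·K/W
ΣR = 0.001634 + 0.4685 + 0.02812 = 0.4983 m·K/W
Q' = ΔT/ΣR = (70.3 °C − 32.2 °C)/0.4983 = 76.46 W/m
From the inner boundary to the PVC/HDPE interface, ΣR_partial = 0.4701 m·K/W.
T_interface = T_in − Q'·ΣR_partial = 70.3 °C − (76.46)(0.4701) = 34.4 °C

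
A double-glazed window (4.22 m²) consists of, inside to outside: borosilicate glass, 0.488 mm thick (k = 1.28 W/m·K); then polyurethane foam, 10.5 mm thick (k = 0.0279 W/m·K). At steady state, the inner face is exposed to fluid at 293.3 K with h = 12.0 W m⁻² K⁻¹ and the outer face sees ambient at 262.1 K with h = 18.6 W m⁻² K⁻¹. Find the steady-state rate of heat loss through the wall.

Q = 256 W

Resistance network (inner→outer):
  R_conv,in = 1/(hA) = 1/(12.0·4.22) = 0.01975 K/W
  R_borosilicate glass = L/(kA) = 4.88×10^-4/(1.28·4.22) = 9.034×10^-5 K/W
  R_polyurethane foam = L/(kA) = 0.0105/(0.0279·4.22) = 0.08918 K/W
  R_conv,out = 1/(hA) = 1/(18.6·4.22) = 0.01274 K/W
ΣR = 0.01975 + 9.034×10^-5 + 0.08918 + 0.01274 = 0.1218 K/W
Q = ΔT/ΣR = (293.3 K − 262.1 K)/0.1218 = 256 W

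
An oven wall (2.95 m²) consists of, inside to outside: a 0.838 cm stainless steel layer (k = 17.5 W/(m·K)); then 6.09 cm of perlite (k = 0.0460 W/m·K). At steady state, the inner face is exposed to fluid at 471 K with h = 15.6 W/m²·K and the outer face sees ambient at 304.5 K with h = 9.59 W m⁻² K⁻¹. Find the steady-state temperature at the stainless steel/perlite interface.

Treat each layer as a resistance in series:
  R_conv,in = 1/(hA) = 1/(15.6·2.95) = 0.02173 K/W
  R_stainless steel = L/(kA) = 0.00838/(17.5·2.95) = 1.623×10^-4 K/W
  R_perlite = L/(kA) = 0.0609/(0.0460·2.95) = 0.4488 K/W
  R_conv,out = 1/(hA) = 1/(9.59·2.95) = 0.03535 K/W
ΣR = 0.02173 + 1.623×10^-4 + 0.4488 + 0.03535 = 0.5060 K/W
Q = ΔT/ΣR = (471 K − 304.5 K)/0.5060 = 329.1 W
From the inner boundary to the stainless steel/perlite interface, ΣR_partial = 0.02189 K/W.
T_interface = T_in − Q·ΣR_partial = 471 K − (329.1)(0.02189) = 464 K

T = 464 K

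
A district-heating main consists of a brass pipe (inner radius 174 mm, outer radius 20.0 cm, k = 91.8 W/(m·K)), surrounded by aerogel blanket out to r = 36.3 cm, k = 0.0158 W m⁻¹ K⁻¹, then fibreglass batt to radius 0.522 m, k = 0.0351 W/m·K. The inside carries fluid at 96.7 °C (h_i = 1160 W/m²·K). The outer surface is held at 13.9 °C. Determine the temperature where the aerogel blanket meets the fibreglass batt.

Resistance network (inner→outer):
  R'_conv,in = 1/(2πr h) = 1/(2π·0.174·1160) = 7.885×10^-4 m·K/W
  R'_brass = ln(0.200/0.174)/(2πk) = 0.1393/(2π·91.8) = 2.414×10^-4 m·K/W
  R'_aerogel blanket = ln(0.363/0.200)/(2πk) = 0.5961/(2π·0.0158) = 6.004 m·K/W
  R'_fibreglass batt = ln(0.522/0.363)/(2πk) = 0.3633/(2π·0.0351) = 1.647 m·K/W
ΣR = 7.885×10^-4 + 2.414×10^-4 + 6.004 + 1.647 = 7.652 m·K/W
Q' = ΔT/ΣR = (96.7 °C − 13.9 °C)/7.652 = 10.82 W/m
From the inner boundary to the aerogel blanket/fibreglass batt interface, ΣR_partial = 6.005 m·K/W.
T_interface = T_in − Q'·ΣR_partial = 96.7 °C − (10.82)(6.005) = 31.7 °C

T = 31.7 °C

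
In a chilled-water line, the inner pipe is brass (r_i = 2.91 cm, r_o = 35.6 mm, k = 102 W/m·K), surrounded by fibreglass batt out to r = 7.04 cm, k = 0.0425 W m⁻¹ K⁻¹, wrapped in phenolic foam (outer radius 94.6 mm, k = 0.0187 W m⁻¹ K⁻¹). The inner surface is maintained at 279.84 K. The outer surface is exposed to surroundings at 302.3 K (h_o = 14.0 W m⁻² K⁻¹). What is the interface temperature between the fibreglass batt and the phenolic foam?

Resistance network (inner→outer):
  R'_brass = ln(0.0356/0.0291)/(2πk) = 0.2016/(2π·102) = 3.146×10^-4 m·K/W
  R'_fibreglass batt = ln(0.0704/0.0356)/(2πk) = 0.6818/(2π·0.0425) = 2.553 m·K/W
  R'_phenolic foam = ln(0.0946/0.0704)/(2πk) = 0.2955/(2π·0.0187) = 2.515 m·K/W
  R'_conv,out = 1/(2πr h) = 1/(2π·0.0946·14.0) = 0.1202 m·K/W
ΣR = 3.146×10^-4 + 2.553 + 2.515 + 0.1202 = 5.189 m·K/W
Q' = ΔT/ΣR = (279.84 K − 302.3 K)/5.189 = -4.328 W/m
From the inner boundary to the fibreglass batt/phenolic foam interface, ΣR_partial = 2.553 m·K/W.
T_interface = T_in − Q'·ΣR_partial = 279.84 K − (-4.328)(2.553) = 290.9 K

T = 290.9 K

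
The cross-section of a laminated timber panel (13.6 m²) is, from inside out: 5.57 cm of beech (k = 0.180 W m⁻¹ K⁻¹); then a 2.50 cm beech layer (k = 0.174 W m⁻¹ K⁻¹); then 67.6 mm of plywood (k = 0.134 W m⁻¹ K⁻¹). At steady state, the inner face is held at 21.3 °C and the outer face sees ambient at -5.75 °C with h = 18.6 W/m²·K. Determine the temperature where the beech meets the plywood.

T = 9.18 °C

Series thermal resistances, inner to outer:
  R_beech = L/(kA) = 0.0557/(0.180·13.6) = 0.02275 K/W
  R_beech = L/(kA) = 0.0250/(0.174·13.6) = 0.01056 K/W
  R_plywood = L/(kA) = 0.0676/(0.134·13.6) = 0.03709 K/W
  R_conv,out = 1/(hA) = 1/(18.6·13.6) = 0.003953 K/W
ΣR = 0.02275 + 0.01056 + 0.03709 + 0.003953 = 0.07435 K/W
Q = ΔT/ΣR = (21.3 °C − -5.75 °C)/0.07435 = 363.8 W
From the inner boundary to the beech/plywood interface, ΣR_partial = 0.03331 K/W.
T_interface = T_in − Q·ΣR_partial = 21.3 °C − (363.8)(0.03331) = 9.18 °C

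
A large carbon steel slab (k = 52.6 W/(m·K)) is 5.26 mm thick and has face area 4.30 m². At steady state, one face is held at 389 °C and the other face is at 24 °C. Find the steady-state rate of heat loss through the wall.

Q = 15700 kW

Q = kA·ΔT/L = 52.6 × 4.30 × |389 °C − 24 °C| / 0.00526 = 1.57×10^7 W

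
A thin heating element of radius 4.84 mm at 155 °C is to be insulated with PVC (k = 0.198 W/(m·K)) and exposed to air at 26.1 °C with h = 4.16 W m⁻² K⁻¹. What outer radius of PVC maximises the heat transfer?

r_cr = 4.76 cm

For a cylinder, r_cr = k_ins/h = 0.198/4.16 = 0.0476 m = 4.76 cm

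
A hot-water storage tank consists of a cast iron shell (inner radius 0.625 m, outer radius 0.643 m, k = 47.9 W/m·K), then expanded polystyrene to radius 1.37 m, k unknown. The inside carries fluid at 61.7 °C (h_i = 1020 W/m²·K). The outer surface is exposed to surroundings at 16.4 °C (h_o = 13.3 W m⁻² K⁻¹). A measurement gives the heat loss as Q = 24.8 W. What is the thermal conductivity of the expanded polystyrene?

k = 0.0360 W/m·K

ΣR = ΔT/Q = |61.7 − 16.4|/24.8 = 1.827 K/W
Known resistances:
  R_conv,in = 1/(4πr²h) = 1/(4π·0.625²·1020) = 1.997×10^-4 K/W
  R_cast iron = (1/0.625 − 1/0.643)/(4πk) = 0.04479/(4π·47.9) = 7.441×10^-5 K/W
  R_conv,out = 1/(4πr²h) = 1/(4π·1.37²·13.3) = 0.003188 K/W
R_expanded polystyrene = ΣR − ΣR_known = 1.827 − 0.003462 = 1.824 K/W
(1/r₁−1/r₂)/(4πk) = 1.824 ⇒ k = 0.8253/(4π·1.824) = 0.0360 W/m·K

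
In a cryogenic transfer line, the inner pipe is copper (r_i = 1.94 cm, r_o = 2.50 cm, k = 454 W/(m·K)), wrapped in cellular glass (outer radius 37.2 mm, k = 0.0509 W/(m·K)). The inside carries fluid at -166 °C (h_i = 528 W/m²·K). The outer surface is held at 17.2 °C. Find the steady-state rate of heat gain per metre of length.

Q' = 146 W/m

Treat each layer as a resistance in series:
  R'_conv,in = 1/(2πr h) = 1/(2π·0.0194·528) = 0.01554 m·K/W
  R'_copper = ln(0.0250/0.0194)/(2πk) = 0.2536/(2π·454) = 8.890×10^-5 m·K/W
  R'_cellular glass = ln(0.0372/0.0250)/(2πk) = 0.3974/(2π·0.0509) = 1.243 m·K/W
ΣR = 0.01554 + 8.890×10^-5 + 1.243 = 1.259 m·K/W
Q' = ΔT/ΣR = (-166 °C − 17.2 °C)/1.259 = -146 W/m
(Negative Q' ⇒ heat flows inward; heat gain = 146 W/m.)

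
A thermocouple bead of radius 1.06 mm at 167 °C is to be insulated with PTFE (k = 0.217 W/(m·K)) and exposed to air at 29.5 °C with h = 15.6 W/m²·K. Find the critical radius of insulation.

For a sphere, r_cr = 2k_ins/h = 2·0.217/15.6 = 0.0278 m = 2.78 cm

r_cr = 2.78 cm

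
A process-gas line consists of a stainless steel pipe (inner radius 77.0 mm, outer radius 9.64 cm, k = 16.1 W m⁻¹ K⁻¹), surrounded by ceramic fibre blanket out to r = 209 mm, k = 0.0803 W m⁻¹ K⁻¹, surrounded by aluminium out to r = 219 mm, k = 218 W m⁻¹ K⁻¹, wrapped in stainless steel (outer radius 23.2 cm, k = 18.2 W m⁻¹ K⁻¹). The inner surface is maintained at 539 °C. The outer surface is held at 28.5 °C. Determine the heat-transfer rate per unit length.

Treat each layer as a resistance in series:
  R'_stainless steel = ln(0.0964/0.0770)/(2πk) = 0.2247/(2π·16.1) = 0.002221 m·K/W
  R'_ceramic fibre blanket = ln(0.209/0.0964)/(2πk) = 0.7738/(2π·0.0803) = 1.534 m·K/W
  R'_aluminium = ln(0.219/0.209)/(2πk) = 0.04674/(2π·218) = 3.412×10^-5 m·K/W
  R'_stainless steel = ln(0.232/0.219)/(2πk) = 0.05767/(2π·18.2) = 5.043×10^-4 m·K/W
ΣR = 0.002221 + 1.534 + 3.412×10^-5 + 5.043×10^-4 = 1.537 m·K/W
Q' = ΔT/ΣR = (539 °C − 28.5 °C)/1.537 = 332 W/m

Q' = 332 W/m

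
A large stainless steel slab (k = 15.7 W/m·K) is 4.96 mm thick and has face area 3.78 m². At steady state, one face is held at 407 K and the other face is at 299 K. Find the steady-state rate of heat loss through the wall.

Q = kA·ΔT/L = 15.7 × 3.78 × |407 K − 299 K| / 0.00496 = 1.29×10^6 W

Q = 1290 kW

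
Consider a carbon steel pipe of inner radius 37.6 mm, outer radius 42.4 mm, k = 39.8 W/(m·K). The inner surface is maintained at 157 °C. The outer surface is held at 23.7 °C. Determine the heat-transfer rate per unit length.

Q' = 2.77×10^5 W/m

Q' = 2πk·ΔT/ln(r₂/r₁) = 2π × 39.8 × 133.3 / ln(0.0424/0.0376) = 2.77×10^5 W/m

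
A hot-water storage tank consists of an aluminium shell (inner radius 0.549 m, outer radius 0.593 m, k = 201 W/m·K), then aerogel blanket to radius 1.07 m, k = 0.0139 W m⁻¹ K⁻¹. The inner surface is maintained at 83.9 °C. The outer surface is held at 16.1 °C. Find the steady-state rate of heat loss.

Resistance network (inner→outer):
  R_aluminium = (1/0.549 − 1/0.593)/(4πk) = 0.1352/(4π·201) = 5.351×10^-5 K/W
  R_aerogel blanket = (1/0.593 − 1/1.07)/(4πk) = 0.7518/(4π·0.0139) = 4.304 K/W
ΣR = 5.351×10^-5 + 4.304 = 4.304 K/W
Q = ΔT/ΣR = (83.9 °C − 16.1 °C)/4.304 = 15.8 W

Q = 15.8 W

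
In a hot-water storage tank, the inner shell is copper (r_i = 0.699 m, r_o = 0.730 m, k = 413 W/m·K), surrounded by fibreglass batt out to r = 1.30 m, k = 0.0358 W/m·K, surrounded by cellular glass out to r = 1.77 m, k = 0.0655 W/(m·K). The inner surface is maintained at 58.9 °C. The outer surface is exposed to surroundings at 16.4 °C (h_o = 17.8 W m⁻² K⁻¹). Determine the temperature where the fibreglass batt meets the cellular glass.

Series thermal resistances, inner to outer:
  R_copper = (1/0.699 − 1/0.730)/(4πk) = 0.06075/(4π·413) = 1.171×10^-5 K/W
  R_fibreglass batt = (1/0.730 − 1/1.30)/(4πk) = 0.6006/(4π·0.0358) = 1.335 K/W
  R_cellular glass = (1/1.30 − 1/1.77)/(4πk) = 0.2043/(4π·0.0655) = 0.2482 K/W
  R_conv,out = 1/(4πr²h) = 1/(4π·1.77²·17.8) = 0.001427 K/W
ΣR = 1.171×10^-5 + 1.335 + 0.2482 + 0.001427 = 1.585 K/W
Q = ΔT/ΣR = (58.9 °C − 16.4 °C)/1.585 = 26.81 W
From the inner boundary to the fibreglass batt/cellular glass interface, ΣR_partial = 1.335 K/W.
T_interface = T_in − Q·ΣR_partial = 58.9 °C − (26.81)(1.335) = 23.1 °C

T = 23.1 °C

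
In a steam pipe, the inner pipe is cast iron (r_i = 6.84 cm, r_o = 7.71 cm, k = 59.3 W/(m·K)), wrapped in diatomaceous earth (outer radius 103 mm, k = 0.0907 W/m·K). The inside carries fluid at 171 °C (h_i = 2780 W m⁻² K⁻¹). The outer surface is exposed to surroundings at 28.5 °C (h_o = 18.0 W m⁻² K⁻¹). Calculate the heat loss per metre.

Q' = 239 W/m

Resistance network (inner→outer):
  R'_conv,in = 1/(2πr h) = 1/(2π·0.0684·2780) = 8.370×10^-4 m·K/W
  R'_cast iron = ln(0.0771/0.0684)/(2πk) = 0.1197/(2π·59.3) = 3.213×10^-4 m·K/W
  R'_diatomaceous earth = ln(0.103/0.0771)/(2πk) = 0.2896/(2π·0.0907) = 0.5082 m·K/W
  R'_conv,out = 1/(2πr h) = 1/(2π·0.103·18.0) = 0.08584 m·K/W
ΣR = 8.370×10^-4 + 3.213×10^-4 + 0.5082 + 0.08584 = 0.5952 m·K/W
Q' = ΔT/ΣR = (171 °C − 28.5 °C)/0.5952 = 239 W/m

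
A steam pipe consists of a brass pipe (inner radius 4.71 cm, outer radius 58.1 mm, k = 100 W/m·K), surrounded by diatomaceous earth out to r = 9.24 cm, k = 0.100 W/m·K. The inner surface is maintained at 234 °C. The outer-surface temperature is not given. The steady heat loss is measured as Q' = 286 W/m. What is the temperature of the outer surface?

Series resistances:
  R'_brass = ln(0.0581/0.0471)/(2πk) = 0.2099/(2π·100) = 3.341×10^-4 m·K/W
  R'_diatomaceous earth = ln(0.0924/0.0581)/(2πk) = 0.4640/(2π·0.100) = 0.7384 m·K/W
ΣR = 0.7388 m·K/W
ΔT = Q'·ΣR = 286 × 0.7388 = 211.3 K
Heat flows outward, so T_out = T_in − ΔT = 234 − 211.3 = 22.7 °C

T_out = 22.7 °C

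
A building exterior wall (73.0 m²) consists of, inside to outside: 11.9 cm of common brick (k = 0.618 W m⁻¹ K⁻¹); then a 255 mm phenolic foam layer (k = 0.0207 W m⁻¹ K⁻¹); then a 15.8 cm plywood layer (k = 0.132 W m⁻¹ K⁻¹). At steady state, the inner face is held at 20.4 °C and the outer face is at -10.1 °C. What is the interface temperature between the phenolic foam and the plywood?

Series thermal resistances, inner to outer:
  R_common brick = L/(kA) = 0.119/(0.618·73.0) = 0.002638 K/W
  R_phenolic foam = L/(kA) = 0.255/(0.0207·73.0) = 0.1688 K/W
  R_plywood = L/(kA) = 0.158/(0.132·73.0) = 0.01640 K/W
ΣR = 0.002638 + 0.1688 + 0.01640 = 0.1878 K/W
Q = ΔT/ΣR = (20.4 °C − -10.1 °C)/0.1878 = 162.4 W
From the inner boundary to the phenolic foam/plywood interface, ΣR_partial = 0.1714 K/W.
T_interface = T_in − Q·ΣR_partial = 20.4 °C − (162.4)(0.1714) = -7.44 °C

T = -7.44 °C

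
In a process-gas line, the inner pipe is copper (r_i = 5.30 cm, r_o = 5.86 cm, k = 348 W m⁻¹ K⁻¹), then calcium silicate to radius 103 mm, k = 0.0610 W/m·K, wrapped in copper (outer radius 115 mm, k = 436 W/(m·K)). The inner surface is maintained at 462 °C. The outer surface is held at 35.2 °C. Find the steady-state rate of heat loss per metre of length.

Treat each layer as a resistance in series:
  R'_copper = ln(0.0586/0.0530)/(2πk) = 0.1004/(2π·348) = 4.594×10^-5 m·K/W
  R'_calcium silicate = ln(0.103/0.0586)/(2πk) = 0.5640/(2π·0.0610) = 1.472 m·K/W
  R'_copper = ln(0.115/0.103)/(2πk) = 0.1102/(2π·436) = 4.023×10^-5 m·K/W
ΣR = 4.594×10^-5 + 1.472 + 4.023×10^-5 = 1.472 m·K/W
Q' = ΔT/ΣR = (462 °C − 35.2 °C)/1.472 = 290 W/m

Q' = 290 W/m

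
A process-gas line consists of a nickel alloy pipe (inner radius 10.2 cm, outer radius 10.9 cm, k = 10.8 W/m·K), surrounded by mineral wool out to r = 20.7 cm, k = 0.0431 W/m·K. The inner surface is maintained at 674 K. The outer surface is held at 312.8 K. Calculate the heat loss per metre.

Resistance network (inner→outer):
  R'_nickel alloy = ln(0.109/0.102)/(2πk) = 0.06638/(2π·10.8) = 9.781×10^-4 m·K/W
  R'_mineral wool = ln(0.207/0.109)/(2πk) = 0.6414/(2π·0.0431) = 2.368 m·K/W
ΣR = 9.781×10^-4 + 2.368 = 2.369 m·K/W
Q' = ΔT/ΣR = (674 K − 312.8 K)/2.369 = 152 W/m

Q' = 152 W/m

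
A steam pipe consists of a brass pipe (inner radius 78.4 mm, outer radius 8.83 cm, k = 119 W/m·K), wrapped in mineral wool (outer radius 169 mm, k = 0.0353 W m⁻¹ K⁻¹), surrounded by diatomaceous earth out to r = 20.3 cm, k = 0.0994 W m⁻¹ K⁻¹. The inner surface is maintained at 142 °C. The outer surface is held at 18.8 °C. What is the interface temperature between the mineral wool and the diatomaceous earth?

T = 30.0 °C

Treat each layer as a resistance in series:
  R'_brass = ln(0.0883/0.0784)/(2πk) = 0.1189/(2π·119) = 1.590×10^-4 m·K/W
  R'_mineral wool = ln(0.169/0.0883)/(2πk) = 0.6492/(2π·0.0353) = 2.927 m·K/W
  R'_diatomaceous earth = ln(0.203/0.169)/(2πk) = 0.1833/(2π·0.0994) = 0.2935 m·K/W
ΣR = 1.590×10^-4 + 2.927 + 0.2935 = 3.221 m·K/W
Q' = ΔT/ΣR = (142 °C − 18.8 °C)/3.221 = 38.25 W/m
From the inner boundary to the mineral wool/diatomaceous earth interface, ΣR_partial = 2.927 m·K/W.
T_interface = T_in − Q'·ΣR_partial = 142 °C − (38.25)(2.927) = 30.0 °C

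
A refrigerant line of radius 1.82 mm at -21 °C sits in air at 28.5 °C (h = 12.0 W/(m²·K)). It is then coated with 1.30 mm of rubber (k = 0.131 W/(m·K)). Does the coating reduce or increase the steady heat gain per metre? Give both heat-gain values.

Critical radius for a cylinder: r_cr = k/h = 0.0109 m = 1.09 cm.
Outer radius after coating: r₂ = 0.00182 + 0.00130 = 0.00312 m.
Since r₁ < r_cr and r₂ ≤ r_cr, the coating moves toward the maximum at r_cr — heat gain rises.
Bare: R = 1/(2πr₁h) = 7.287 m·K/W; Q = 49.5/7.287 = 6.79 W/m.
Coated: R = R_cond + R_conv = 4.906 m·K/W; Q = 49.5/4.906 = 10.1 W/m.

increases: 6.79 → 10.1 W/m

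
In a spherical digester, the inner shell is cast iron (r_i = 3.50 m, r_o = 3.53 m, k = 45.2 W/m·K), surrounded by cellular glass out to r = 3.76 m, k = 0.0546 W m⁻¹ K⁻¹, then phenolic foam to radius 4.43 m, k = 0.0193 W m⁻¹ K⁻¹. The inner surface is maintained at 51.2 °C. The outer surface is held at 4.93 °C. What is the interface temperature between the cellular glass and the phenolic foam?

T = 45.1 °C

Treat each layer as a resistance in series:
  R_cast iron = (1/3.50 − 1/3.53)/(4πk) = 0.002428/(4π·45.2) = 4.275×10^-6 K/W
  R_cellular glass = (1/3.53 − 1/3.76)/(4πk) = 0.01733/(4π·0.0546) = 0.02526 K/W
  R_phenolic foam = (1/3.76 − 1/4.43)/(4πk) = 0.04022/(4π·0.0193) = 0.1659 K/W
ΣR = 4.275×10^-6 + 0.02526 + 0.1659 = 0.1912 K/W
Q = ΔT/ΣR = (51.2 °C − 4.93 °C)/0.1912 = 242.0 W
From the inner boundary to the cellular glass/phenolic foam interface, ΣR_partial = 0.02526 K/W.
T_interface = T_in − Q·ΣR_partial = 51.2 °C − (242.0)(0.02526) = 45.1 °C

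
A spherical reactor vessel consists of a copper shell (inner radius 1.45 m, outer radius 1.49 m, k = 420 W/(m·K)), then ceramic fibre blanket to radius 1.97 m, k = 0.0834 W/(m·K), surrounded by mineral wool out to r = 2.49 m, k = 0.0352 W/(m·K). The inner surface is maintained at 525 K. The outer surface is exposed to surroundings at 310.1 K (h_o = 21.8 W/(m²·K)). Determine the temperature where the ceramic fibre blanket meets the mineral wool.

T = 440 K

Treat each layer as a resistance in series:
  R_copper = (1/1.45 − 1/1.49)/(4πk) = 0.01851/(4π·420) = 3.508×10^-6 K/W
  R_ceramic fibre blanket = (1/1.49 − 1/1.97)/(4πk) = 0.1635/(4π·0.0834) = 0.1560 K/W
  R_mineral wool = (1/1.97 − 1/2.49)/(4πk) = 0.1060/(4π·0.0352) = 0.2397 K/W
  R_conv,out = 1/(4πr²h) = 1/(4π·2.49²·21.8) = 5.888×10^-4 K/W
ΣR = 3.508×10^-6 + 0.1560 + 0.2397 + 5.888×10^-4 = 0.3963 K/W
Q = ΔT/ΣR = (525 K − 310.1 K)/0.3963 = 542.3 W
From the inner boundary to the ceramic fibre blanket/mineral wool interface, ΣR_partial = 0.1560 K/W.
T_interface = T_in − Q·ΣR_partial = 525 K − (542.3)(0.1560) = 440 K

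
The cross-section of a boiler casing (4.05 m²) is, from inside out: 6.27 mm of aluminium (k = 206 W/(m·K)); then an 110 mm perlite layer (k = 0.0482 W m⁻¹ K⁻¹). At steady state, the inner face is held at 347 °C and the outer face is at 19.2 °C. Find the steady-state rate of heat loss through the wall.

Resistance network (inner→outer):
  R_aluminium = L/(kA) = 0.00627/(206·4.05) = 7.515×10^-6 K/W
  R_perlite = L/(kA) = 0.110/(0.0482·4.05) = 0.5635 K/W
ΣR = 7.515×10^-6 + 0.5635 = 0.5635 K/W
Q = ΔT/ΣR = (347 °C − 19.2 °C)/0.5635 = 582 W

Q = 582 W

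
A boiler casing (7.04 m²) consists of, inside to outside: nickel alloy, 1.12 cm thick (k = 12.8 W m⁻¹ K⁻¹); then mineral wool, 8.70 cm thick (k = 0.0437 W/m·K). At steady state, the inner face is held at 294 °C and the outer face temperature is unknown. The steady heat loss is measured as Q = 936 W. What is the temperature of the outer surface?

T_out = 29.2 °C

Series resistances:
  R_nickel alloy = L/(kA) = 0.0112/(12.8·7.04) = 1.243×10^-4 K/W
  R_mineral wool = L/(kA) = 0.0870/(0.0437·7.04) = 0.2828 K/W
ΣR = 0.2829 K/W
ΔT = Q·ΣR = 936 × 0.2829 = 264.8 K
Heat flows outward, so T_out = T_in − ΔT = 294 − 264.8 = 29.2 °C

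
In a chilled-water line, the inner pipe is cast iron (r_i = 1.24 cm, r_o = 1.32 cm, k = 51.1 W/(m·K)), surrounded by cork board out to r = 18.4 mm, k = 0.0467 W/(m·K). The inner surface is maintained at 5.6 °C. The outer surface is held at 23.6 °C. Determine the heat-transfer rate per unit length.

Q' = 15.9 W/m

Resistance network (inner→outer):
  R'_cast iron = ln(0.0132/0.0124)/(2πk) = 0.06252/(2π·51.1) = 1.947×10^-4 m·K/W
  R'_cork board = ln(0.0184/0.0132)/(2πk) = 0.3321/(2π·0.0467) = 1.132 m·K/W
ΣR = 1.947×10^-4 + 1.132 = 1.132 m·K/W
Q' = ΔT/ΣR = (5.6 °C − 23.6 °C)/1.132 = -15.9 W/m
(Negative Q' ⇒ heat flows inward; heat gain = 15.9 W/m.)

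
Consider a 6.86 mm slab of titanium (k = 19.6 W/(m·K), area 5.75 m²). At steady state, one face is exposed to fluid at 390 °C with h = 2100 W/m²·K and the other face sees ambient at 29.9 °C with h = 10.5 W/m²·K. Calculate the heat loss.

Q = 21600 W

Resistance network (inner→outer):
  R_conv,in = 1/(hA) = 1/(2100·5.75) = 8.282×10^-5 K/W
  R_titanium = L/(kA) = 0.00686/(19.6·5.75) = 6.087×10^-5 K/W
  R_conv,out = 1/(hA) = 1/(10.5·5.75) = 0.01656 K/W
ΣR = 8.282×10^-5 + 6.087×10^-5 + 0.01656 = 0.01670 K/W
Q = ΔT/ΣR = (390 °C − 29.9 °C)/0.01670 = 21600 W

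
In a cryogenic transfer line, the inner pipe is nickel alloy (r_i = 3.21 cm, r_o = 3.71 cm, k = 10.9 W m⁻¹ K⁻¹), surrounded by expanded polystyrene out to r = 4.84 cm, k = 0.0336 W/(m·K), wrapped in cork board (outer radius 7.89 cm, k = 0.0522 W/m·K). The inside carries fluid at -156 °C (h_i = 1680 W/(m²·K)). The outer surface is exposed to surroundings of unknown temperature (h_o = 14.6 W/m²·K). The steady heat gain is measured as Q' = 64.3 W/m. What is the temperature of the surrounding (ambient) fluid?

Sum the resistances:
  R'_conv,in = 1/(2πr h) = 1/(2π·0.0321·1680) = 0.002951 m·K/W
  R'_nickel alloy = ln(0.0371/0.0321)/(2πk) = 0.1448/(2π·10.9) = 0.002114 m·K/W
  R'_expanded polystyrene = ln(0.0484/0.0371)/(2πk) = 0.2659/(2π·0.0336) = 1.259 m·K/W
  R'_cork board = ln(0.0789/0.0484)/(2πk) = 0.4887/(2π·0.0522) = 1.490 m·K/W
  R'_conv,out = 1/(2πr h) = 1/(2π·0.0789·14.6) = 0.1382 m·K/W
ΣR = 2.893 m·K/W
ΔT = Q'·ΣR = 64.3 × 2.893 = 186.0 K
Heat flows inward, so T_out = T_in + ΔT = -156 + 186.0 = 30.0 °C

T_out = 30.0 °C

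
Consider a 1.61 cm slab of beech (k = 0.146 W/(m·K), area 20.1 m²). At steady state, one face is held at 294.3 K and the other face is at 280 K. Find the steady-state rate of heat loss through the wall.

Q = 2.61 kW

Q = kA·ΔT/L = 0.146 × 20.1 × |294.3 K − 280 K| / 0.0161 = 2610 W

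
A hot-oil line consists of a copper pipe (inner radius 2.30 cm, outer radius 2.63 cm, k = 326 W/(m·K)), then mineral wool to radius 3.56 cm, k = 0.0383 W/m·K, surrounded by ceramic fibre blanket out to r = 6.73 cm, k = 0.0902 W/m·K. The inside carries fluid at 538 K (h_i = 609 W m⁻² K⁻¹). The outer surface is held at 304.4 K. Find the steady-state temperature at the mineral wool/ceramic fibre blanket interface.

Series thermal resistances, inner to outer:
  R'_conv,in = 1/(2πr h) = 1/(2π·0.0230·609) = 0.01136 m·K/W
  R'_copper = ln(0.0263/0.0230)/(2πk) = 0.1341/(2π·326) = 6.546×10^-5 m·K/W
  R'_mineral wool = ln(0.0356/0.0263)/(2πk) = 0.3028/(2π·0.0383) = 1.258 m·K/W
  R'_ceramic fibre blanket = ln(0.0673/0.0356)/(2πk) = 0.6368/(2π·0.0902) = 1.124 m·K/W
ΣR = 0.01136 + 6.546×10^-5 + 1.258 + 1.124 = 2.393 m·K/W
Q' = ΔT/ΣR = (538 K − 304.4 K)/2.393 = 97.62 W/m
From the inner boundary to the mineral wool/ceramic fibre blanket interface, ΣR_partial = 1.269 m·K/W.
T_interface = T_in − Q'·ΣR_partial = 538 K − (97.62)(1.269) = 414 K

T = 414 K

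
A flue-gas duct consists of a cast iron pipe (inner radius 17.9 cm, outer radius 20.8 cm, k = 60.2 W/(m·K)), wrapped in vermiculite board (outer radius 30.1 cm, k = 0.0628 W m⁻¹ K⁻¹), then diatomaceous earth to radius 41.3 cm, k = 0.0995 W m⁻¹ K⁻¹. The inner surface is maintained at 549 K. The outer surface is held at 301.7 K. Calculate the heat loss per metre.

Q' = 171 W/m

Treat each layer as a resistance in series:
  R'_cast iron = ln(0.208/0.179)/(2πk) = 0.1502/(2π·60.2) = 3.970×10^-4 m·K/W
  R'_vermiculite board = ln(0.301/0.208)/(2πk) = 0.3696/(2π·0.0628) = 0.9366 m·K/W
  R'_diatomaceous earth = ln(0.413/0.301)/(2πk) = 0.3163/(2π·0.0995) = 0.5060 m·K/W
ΣR = 3.970×10^-4 + 0.9366 + 0.5060 = 1.443 m·K/W
Q' = ΔT/ΣR = (549 K − 301.7 K)/1.443 = 171 W/m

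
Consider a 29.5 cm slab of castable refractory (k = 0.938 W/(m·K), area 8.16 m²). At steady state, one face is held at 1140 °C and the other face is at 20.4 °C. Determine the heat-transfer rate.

Q = kA·ΔT/L = 0.938 × 8.16 × |1140 °C − 20.4 °C| / 0.295 = 29000 W

Q = 29.0 kW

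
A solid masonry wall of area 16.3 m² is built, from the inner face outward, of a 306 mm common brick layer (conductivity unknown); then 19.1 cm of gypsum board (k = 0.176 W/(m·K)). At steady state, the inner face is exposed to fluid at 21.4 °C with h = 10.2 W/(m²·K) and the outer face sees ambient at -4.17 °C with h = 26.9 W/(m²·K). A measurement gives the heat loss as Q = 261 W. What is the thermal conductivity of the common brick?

ΣR = ΔT/Q = |21.4 − -4.17|/261 = 0.09797 K/W
Known resistances:
  R_conv,in = 1/(hA) = 1/(10.2·16.3) = 0.006015 K/W
  R_gypsum board = L/(kA) = 0.191/(0.176·16.3) = 0.06658 K/W
  R_conv,out = 1/(hA) = 1/(26.9·16.3) = 0.002281 K/W
R_common brick = ΣR − ΣR_known = 0.09797 − 0.07488 = 0.02309 K/W
L/(kA) = 0.02309 ⇒ k = 0.306/(0.02309·16.3) = 0.813 W/m·K

k = 0.813 W/m·K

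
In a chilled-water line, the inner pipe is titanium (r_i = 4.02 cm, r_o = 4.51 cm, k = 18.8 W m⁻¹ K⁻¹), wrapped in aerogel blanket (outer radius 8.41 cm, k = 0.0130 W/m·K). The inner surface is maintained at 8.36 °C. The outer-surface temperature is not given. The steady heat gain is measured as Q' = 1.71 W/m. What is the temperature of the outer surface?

Series resistances:
  R'_titanium = ln(0.0451/0.0402)/(2πk) = 0.1150/(2π·18.8) = 9.737×10^-4 m·K/W
  R'_aerogel blanket = ln(0.0841/0.0451)/(2πk) = 0.6231/(2π·0.0130) = 7.629 m·K/W
ΣR = 7.630 m·K/W
ΔT = Q'·ΣR = 1.71 × 7.630 = 13.05 K
Heat flows inward, so T_out = T_in + ΔT = 8.36 + 13.05 = 21.4 °C

T_out = 21.4 °C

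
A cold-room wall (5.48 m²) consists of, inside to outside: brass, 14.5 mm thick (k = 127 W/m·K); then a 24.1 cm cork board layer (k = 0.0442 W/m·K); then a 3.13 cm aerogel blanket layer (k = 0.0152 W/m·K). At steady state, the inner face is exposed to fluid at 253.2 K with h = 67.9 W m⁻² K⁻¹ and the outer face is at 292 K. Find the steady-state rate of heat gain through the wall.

Series thermal resistances, inner to outer:
  R_conv,in = 1/(hA) = 1/(67.9·5.48) = 0.002688 K/W
  R_brass = L/(kA) = 0.0145/(127·5.48) = 2.083×10^-5 K/W
  R_cork board = L/(kA) = 0.241/(0.0442·5.48) = 0.9950 K/W
  R_aerogel blanket = L/(kA) = 0.0313/(0.0152·5.48) = 0.3758 K/W
ΣR = 0.002688 + 2.083×10^-5 + 0.9950 + 0.3758 = 1.374 K/W
Q = ΔT/ΣR = (253.2 K − 292 K)/1.374 = -28.2 W
(Negative Q ⇒ heat flows inward; heat gain = 28.2 W.)

Q = 28.2 W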